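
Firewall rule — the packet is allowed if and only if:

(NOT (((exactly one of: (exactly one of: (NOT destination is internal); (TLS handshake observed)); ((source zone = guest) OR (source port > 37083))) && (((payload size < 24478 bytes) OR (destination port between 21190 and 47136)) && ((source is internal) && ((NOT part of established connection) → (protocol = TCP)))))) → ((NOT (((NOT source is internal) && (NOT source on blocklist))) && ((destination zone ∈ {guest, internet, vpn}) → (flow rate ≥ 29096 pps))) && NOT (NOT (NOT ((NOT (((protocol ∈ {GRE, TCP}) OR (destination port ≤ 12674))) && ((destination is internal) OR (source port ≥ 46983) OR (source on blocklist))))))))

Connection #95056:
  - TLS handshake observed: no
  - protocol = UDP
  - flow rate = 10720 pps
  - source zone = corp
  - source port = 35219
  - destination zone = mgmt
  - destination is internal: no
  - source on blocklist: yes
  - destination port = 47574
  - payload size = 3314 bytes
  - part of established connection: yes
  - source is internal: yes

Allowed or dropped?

Atomic conditions:
  NOT destination is internal: no → true
  TLS handshake observed: no → false
  source zone = guest: corp == guest is false
  source port > 37083: 35219 > 37083 is false
  payload size < 24478 bytes: 3314 < 24478 is true
  destination port between 21190 and 47136: 47574 in [21190, 47136] is false
  source is internal: yes → true
  NOT part of established connection: yes → false
  protocol = TCP: UDP == TCP is false
  NOT source is internal: yes → false
  NOT source on blocklist: yes → false
  destination zone ∈ {guest, internet, vpn}: mgmt is not in the set → false
  flow rate ≥ 29096 pps: 10720 ≥ 29096 is false
  protocol ∈ {GRE, TCP}: UDP is not in the set → false
  destination port ≤ 12674: 47574 ≤ 12674 is false
  destination is internal: no → false
  source port ≥ 46983: 35219 ≥ 46983 is false
  source on blocklist: yes → true
Combine:
[1.1.1.1] exactly-one(true, false) = true
[1.1.1.2] false OR false = false
[1.1.1] exactly-one(true, false) = true
[1.1.2.1] true OR false = true
[1.1.2.2.2] false → false (antecedent false ⇒ implication holds) = true
[1.1.2.2] true AND true = true
[1.1.2] true AND true = true
[1.1] true AND true = true
[1] NOT true = false
[2.1.1.1] false AND false = false
[2.1.1] NOT false = true
[2.1.2] false → false (antecedent false ⇒ implication holds) = true
[2.1] true AND true = true
[2.2.1.1.1.1.1] false OR false = false
[2.2.1.1.1.1] NOT false = true
[2.2.1.1.1.2] false OR false OR true = true
[2.2.1.1.1] true AND true = true
[2.2.1.1] NOT true = false
[2.2.1] NOT false = true
[2.2] NOT true = false
[2] true AND false = false
[root] false → false (antecedent false ⇒ implication holds) = true
Overall: true → allowed

Allowed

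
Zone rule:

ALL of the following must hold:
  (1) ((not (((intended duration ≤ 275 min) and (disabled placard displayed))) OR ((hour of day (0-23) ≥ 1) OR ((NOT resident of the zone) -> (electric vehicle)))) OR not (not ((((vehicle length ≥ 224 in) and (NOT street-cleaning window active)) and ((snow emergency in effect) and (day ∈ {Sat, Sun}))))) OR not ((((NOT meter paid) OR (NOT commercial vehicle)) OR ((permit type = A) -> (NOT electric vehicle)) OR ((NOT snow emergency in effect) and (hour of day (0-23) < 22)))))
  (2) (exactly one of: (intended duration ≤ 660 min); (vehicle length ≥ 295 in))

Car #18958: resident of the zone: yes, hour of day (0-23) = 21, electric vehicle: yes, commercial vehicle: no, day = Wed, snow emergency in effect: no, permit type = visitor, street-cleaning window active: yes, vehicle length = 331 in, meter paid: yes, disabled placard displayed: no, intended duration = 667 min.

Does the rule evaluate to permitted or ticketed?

Permitted

Atomic conditions:
  intended duration ≤ 275 min: 667 ≤ 275 is false
  disabled placard displayed: no → false
  hour of day (0-23) ≥ 1: 21 ≥ 1 is true
  NOT resident of the zone: yes → false
  electric vehicle: yes → true
  vehicle length ≥ 224 in: 331 ≥ 224 is true
  NOT street-cleaning window active: yes → false
  snow emergency in effect: no → false
  day ∈ {Sat, Sun}: Wed is not in the set → false
  NOT meter paid: yes → false
  NOT commercial vehicle: no → true
  permit type = A: visitor == A is false
  NOT electric vehicle: yes → false
  NOT snow emergency in effect: no → true
  hour of day (0-23) < 22: 21 < 22 is true
  intended duration ≤ 660 min: 667 ≤ 660 is false
  vehicle length ≥ 295 in: 331 ≥ 295 is true
Combine:
[1.1.1.1] false AND false = false
[1.1.1] NOT false = true
[1.1.2.2] false → true (antecedent false ⇒ implication holds) = true
[1.1.2] true OR true = true
[1.1] true OR true = true
[1.2.1.1.1] true AND false = false
[1.2.1.1.2] false AND false = false
[1.2.1.1] false AND false = false
[1.2.1] NOT false = true
[1.2] NOT true = false
[1.3.1.1] false OR true = true
[1.3.1.2] false → false (antecedent false ⇒ implication holds) = true
[1.3.1.3] true AND true = true
[1.3.1] true OR true OR true = true
[1.3] NOT true = false
[1] true OR false OR false = true
[2] exactly-one(false, true) = true
[root] true AND true = true
Overall: true → permitted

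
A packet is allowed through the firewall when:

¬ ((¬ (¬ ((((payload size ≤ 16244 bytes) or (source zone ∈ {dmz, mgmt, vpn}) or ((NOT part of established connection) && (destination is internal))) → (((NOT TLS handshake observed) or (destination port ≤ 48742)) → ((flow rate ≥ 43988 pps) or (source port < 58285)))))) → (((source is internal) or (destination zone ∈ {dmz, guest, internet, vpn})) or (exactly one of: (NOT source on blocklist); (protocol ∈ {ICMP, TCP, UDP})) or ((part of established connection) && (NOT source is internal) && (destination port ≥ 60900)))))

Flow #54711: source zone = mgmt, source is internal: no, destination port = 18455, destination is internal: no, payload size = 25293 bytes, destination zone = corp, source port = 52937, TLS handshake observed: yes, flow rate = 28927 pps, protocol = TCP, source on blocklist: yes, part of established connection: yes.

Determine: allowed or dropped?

Dropped

Atomic conditions:
  payload size ≤ 16244 bytes: 25293 ≤ 16244 is false
  source zone ∈ {dmz, mgmt, vpn}: mgmt is in the set → true
  NOT part of established connection: yes → false
  destination is internal: no → false
  NOT TLS handshake observed: yes → false
  destination port ≤ 48742: 18455 ≤ 48742 is true
  flow rate ≥ 43988 pps: 28927 ≥ 43988 is false
  source port < 58285: 52937 < 58285 is true
  source is internal: no → false
  destination zone ∈ {dmz, guest, internet, vpn}: corp is not in the set → false
  NOT source on blocklist: yes → false
  protocol ∈ {ICMP, TCP, UDP}: TCP is in the set → true
  part of established connection: yes → true
  NOT source is internal: no → true
  destination port ≥ 60900: 18455 ≥ 60900 is false
Combine:
[1.1.1.1.1.3] false AND false = false
[1.1.1.1.1] false OR true OR false = true
[1.1.1.1.2.1] false OR true = true
[1.1.1.1.2.2] false OR true = true
[1.1.1.1.2] true → true = true
[1.1.1.1] true → true = true
[1.1.1] NOT true = false
[1.1] NOT false = true
[1.2.1] false OR false = false
[1.2.2] exactly-one(false, true) = true
[1.2.3] true AND true AND false = false
[1.2] false OR true OR false = true
[1] true → true = true
[root] NOT true = false
Overall: false → dropped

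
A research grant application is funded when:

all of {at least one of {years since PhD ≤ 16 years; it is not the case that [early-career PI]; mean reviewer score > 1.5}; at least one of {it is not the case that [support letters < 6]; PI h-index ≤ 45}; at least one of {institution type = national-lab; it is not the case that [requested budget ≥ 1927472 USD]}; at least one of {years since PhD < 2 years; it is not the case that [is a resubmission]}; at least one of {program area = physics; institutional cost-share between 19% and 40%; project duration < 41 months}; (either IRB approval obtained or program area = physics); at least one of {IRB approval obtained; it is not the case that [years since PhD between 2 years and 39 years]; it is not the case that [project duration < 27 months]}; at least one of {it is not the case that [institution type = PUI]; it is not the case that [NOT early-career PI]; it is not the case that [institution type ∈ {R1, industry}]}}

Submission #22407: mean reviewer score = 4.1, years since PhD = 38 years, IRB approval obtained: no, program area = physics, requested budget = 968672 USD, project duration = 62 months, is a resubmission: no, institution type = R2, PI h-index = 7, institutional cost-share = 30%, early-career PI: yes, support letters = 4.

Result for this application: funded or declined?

Funded

Atomic conditions:
  years since PhD ≤ 16 years: 38 ≤ 16 is false
  early-career PI: yes → true
  mean reviewer score > 1.5: 4.1 > 1.5 is true
  support letters < 6: 4 < 6 is true
  PI h-index ≤ 45: 7 ≤ 45 is true
  institution type = national-lab: R2 == national-lab is false
  requested budget ≥ 1927472 USD: 968672 ≥ 1927472 is false
  years since PhD < 2 years: 38 < 2 is false
  is a resubmission: no → false
  program area = physics: physics == physics is true
  institutional cost-share between 19% and 40%: 30 in [19, 40] is true
  project duration < 41 months: 62 < 41 is false
  IRB approval obtained: no → false
  years since PhD between 2 years and 39 years: 38 in [2, 39] is true
  project duration < 27 months: 62 < 27 is false
  institution type = PUI: R2 == PUI is false
  NOT early-career PI: yes → false
  institution type ∈ {R1, industry}: R2 is not in the set → false
Combine:
[1.2] NOT true = false
[1] false OR false OR true = true
[2.1] NOT true = false
[2] false OR true = true
[3.2] NOT false = true
[3] false OR true = true
[4.2] NOT false = true
[4] false OR true = true
[5] true OR true OR false = true
[6] false OR true = true
[7.2] NOT true = false
[7.3] NOT false = true
[7] false OR false OR true = true
[8.1] NOT false = true
[8.2] NOT false = true
[8.3] NOT false = true
[8] true OR true OR true = true
[root] true AND true AND true AND true AND true AND true AND true AND true = true
Overall: true → funded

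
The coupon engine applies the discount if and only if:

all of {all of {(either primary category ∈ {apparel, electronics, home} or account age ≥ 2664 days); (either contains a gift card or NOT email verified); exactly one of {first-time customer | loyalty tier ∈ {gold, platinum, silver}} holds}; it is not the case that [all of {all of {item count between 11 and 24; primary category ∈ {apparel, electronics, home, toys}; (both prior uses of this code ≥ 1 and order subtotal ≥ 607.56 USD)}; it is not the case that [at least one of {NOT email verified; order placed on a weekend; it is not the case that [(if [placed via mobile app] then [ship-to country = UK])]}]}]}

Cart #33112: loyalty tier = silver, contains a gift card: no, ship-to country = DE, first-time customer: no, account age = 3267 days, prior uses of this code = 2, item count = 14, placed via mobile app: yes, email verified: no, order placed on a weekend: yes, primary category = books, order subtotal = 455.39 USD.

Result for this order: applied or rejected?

Atomic conditions:
  primary category ∈ {apparel, electronics, home}: books is not in the set → false
  account age ≥ 2664 days: 3267 ≥ 2664 is true
  contains a gift card: no → false
  NOT email verified: no → true
  first-time customer: no → false
  loyalty tier ∈ {gold, platinum, silver}: silver is in the set → true
  item count between 11 and 24: 14 in [11, 24] is true
  primary category ∈ {apparel, electronics, home, toys}: books is not in the set → false
  prior uses of this code ≥ 1: 2 ≥ 1 is true
  order subtotal ≥ 607.56 USD: 455.39 ≥ 607.56 is false
  order placed on a weekend: yes → true
  placed via mobile app: yes → true
  ship-to country = UK: DE == UK is false
Combine:
[1.1] false OR true = true
[1.2] false OR true = true
[1.3] exactly-one(false, true) = true
[1] true AND true AND true = true
[2.1.1.3] true AND false = false
[2.1.1] true AND false AND false = false
[2.1.2.1.3.1] true → false = false
[2.1.2.1.3] NOT false = true
[2.1.2.1] true OR true OR true = true
[2.1.2] NOT true = false
[2.1] false AND false = false
[2] NOT false = true
[root] true AND true = true
Overall: true → applied

Applied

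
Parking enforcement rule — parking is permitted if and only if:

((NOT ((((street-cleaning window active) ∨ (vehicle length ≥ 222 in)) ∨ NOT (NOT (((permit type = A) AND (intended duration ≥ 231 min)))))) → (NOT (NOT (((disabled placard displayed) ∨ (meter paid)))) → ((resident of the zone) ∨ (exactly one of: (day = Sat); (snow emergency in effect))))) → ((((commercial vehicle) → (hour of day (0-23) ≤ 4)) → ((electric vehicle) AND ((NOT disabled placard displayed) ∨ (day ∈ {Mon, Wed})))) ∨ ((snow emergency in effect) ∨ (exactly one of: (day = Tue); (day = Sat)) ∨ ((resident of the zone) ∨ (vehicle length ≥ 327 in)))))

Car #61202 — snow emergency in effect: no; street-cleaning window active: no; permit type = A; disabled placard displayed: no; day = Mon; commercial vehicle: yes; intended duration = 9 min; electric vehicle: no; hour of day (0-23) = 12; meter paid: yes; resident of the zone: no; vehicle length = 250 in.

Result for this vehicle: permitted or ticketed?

Permitted

Atomic conditions:
  street-cleaning window active: no → false
  vehicle length ≥ 222 in: 250 ≥ 222 is true
  permit type = A: A == A is true
  intended duration ≥ 231 min: 9 ≥ 231 is false
  disabled placard displayed: no → false
  meter paid: yes → true
  resident of the zone: no → false
  day = Sat: Mon == Sat is false
  snow emergency in effect: no → false
  commercial vehicle: yes → true
  hour of day (0-23) ≤ 4: 12 ≤ 4 is false
  electric vehicle: no → false
  NOT disabled placard displayed: no → true
  day ∈ {Mon, Wed}: Mon is in the set → true
  day = Tue: Mon == Tue is false
  vehicle length ≥ 327 in: 250 ≥ 327 is false
Combine:
[1.1.1.1] false OR true = true
[1.1.1.2.1.1] true AND false = false
[1.1.1.2.1] NOT false = true
[1.1.1.2] NOT true = false
[1.1.1] true OR false = true
[1.1] NOT true = false
[1.2.1.1.1] false OR true = true
[1.2.1.1] NOT true = false
[1.2.1] NOT false = true
[1.2.2.2] exactly-one(false, false) = false
[1.2.2] false OR false = false
[1.2] true → false = false
[1] false → false (antecedent false ⇒ implication holds) = true
[2.1.1] true → false = false
[2.1.2.2] true OR true = true
[2.1.2] false AND true = false
[2.1] false → false (antecedent false ⇒ implication holds) = true
[2.2.2] exactly-one(false, false) = false
[2.2.3] false OR false = false
[2.2] false OR false OR false = false
[2] true OR false = true
[root] true → true = true
Overall: true → permitted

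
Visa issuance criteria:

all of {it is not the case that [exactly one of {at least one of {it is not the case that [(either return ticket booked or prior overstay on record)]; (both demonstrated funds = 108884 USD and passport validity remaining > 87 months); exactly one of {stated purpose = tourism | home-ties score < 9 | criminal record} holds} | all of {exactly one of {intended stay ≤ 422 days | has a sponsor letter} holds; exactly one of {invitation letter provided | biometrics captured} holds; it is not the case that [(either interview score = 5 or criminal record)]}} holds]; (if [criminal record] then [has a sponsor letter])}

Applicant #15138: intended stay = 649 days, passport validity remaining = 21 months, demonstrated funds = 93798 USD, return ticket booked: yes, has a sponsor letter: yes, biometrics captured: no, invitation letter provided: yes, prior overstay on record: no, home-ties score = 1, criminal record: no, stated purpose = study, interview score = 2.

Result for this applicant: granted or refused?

Atomic conditions:
  return ticket booked: yes → true
  prior overstay on record: no → false
  demonstrated funds = 108884 USD: 93798 == 108884 is false
  passport validity remaining > 87 months: 21 > 87 is false
  stated purpose = tourism: study == tourism is false
  home-ties score < 9: 1 < 9 is true
  criminal record: no → false
  intended stay ≤ 422 days: 649 ≤ 422 is false
  has a sponsor letter: yes → true
  invitation letter provided: yes → true
  biometrics captured: no → false
  interview score = 5: 2 == 5 is false
Combine:
[1.1.1.1.1] true OR false = true
[1.1.1.1] NOT true = false
[1.1.1.2] false AND false = false
[1.1.1.3] exactly-one(false, true, false) = true
[1.1.1] false OR false OR true = true
[1.1.2.1] exactly-one(false, true) = true
[1.1.2.2] exactly-one(true, false) = true
[1.1.2.3.1] false OR false = false
[1.1.2.3] NOT false = true
[1.1.2] true AND true AND true = true
[1.1] exactly-one(true, true) = false
[1] NOT false = true
[2] false → true (antecedent false ⇒ implication holds) = true
[root] true AND true = true
Overall: true → granted

Granted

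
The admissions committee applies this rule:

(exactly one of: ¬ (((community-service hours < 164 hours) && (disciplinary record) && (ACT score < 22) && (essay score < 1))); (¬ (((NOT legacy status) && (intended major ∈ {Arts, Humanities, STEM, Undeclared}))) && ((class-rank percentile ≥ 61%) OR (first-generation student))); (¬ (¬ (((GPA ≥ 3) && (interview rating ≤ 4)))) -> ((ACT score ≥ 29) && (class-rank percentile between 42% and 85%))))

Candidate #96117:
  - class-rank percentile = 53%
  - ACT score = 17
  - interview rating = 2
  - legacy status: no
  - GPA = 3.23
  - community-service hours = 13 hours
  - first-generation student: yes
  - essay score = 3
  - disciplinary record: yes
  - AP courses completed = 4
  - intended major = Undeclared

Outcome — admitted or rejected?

Admitted

Atomic conditions:
  community-service hours < 164 hours: 13 < 164 is true
  disciplinary record: yes → true
  ACT score < 22: 17 < 22 is true
  essay score < 1: 3 < 1 is false
  NOT legacy status: no → true
  intended major ∈ {Arts, Humanities, STEM, Undeclared}: Undeclared is in the set → true
  class-rank percentile ≥ 61%: 53 ≥ 61 is false
  first-generation student: yes → true
  GPA ≥ 3: 3.23 ≥ 3 is true
  interview rating ≤ 4: 2 ≤ 4 is true
  ACT score ≥ 29: 17 ≥ 29 is false
  class-rank percentile between 42% and 85%: 53 in [42, 85] is true
Combine:
[1.1] true AND true AND true AND false = false
[1] NOT false = true
[2.1.1] true AND true = true
[2.1] NOT true = false
[2.2] false OR true = true
[2] false AND true = false
[3.1.1.1] true AND true = true
[3.1.1] NOT true = false
[3.1] NOT false = true
[3.2] false AND true = false
[3] true → false = false
[root] exactly-one(true, false, false) = true
Overall: true → admitted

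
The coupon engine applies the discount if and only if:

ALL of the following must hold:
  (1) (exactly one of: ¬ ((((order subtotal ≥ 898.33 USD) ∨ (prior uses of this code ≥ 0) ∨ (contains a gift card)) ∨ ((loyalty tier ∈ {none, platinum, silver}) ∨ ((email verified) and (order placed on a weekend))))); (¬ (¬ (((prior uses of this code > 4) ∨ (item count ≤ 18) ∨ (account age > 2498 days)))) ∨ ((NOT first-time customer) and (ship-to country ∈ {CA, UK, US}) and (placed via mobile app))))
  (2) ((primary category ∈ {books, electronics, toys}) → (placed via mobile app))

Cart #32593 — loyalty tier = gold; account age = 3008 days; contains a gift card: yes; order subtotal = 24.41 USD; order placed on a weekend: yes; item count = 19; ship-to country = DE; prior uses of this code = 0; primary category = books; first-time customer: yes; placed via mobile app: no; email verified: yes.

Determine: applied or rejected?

Rejected

Atomic conditions:
  order subtotal ≥ 898.33 USD: 24.41 ≥ 898.33 is false
  prior uses of this code ≥ 0: 0 ≥ 0 is true
  contains a gift card: yes → true
  loyalty tier ∈ {none, platinum, silver}: gold is not in the set → false
  email verified: yes → true
  order placed on a weekend: yes → true
  prior uses of this code > 4: 0 > 4 is false
  item count ≤ 18: 19 ≤ 18 is false
  account age > 2498 days: 3008 > 2498 is true
  NOT first-time customer: yes → false
  ship-to country ∈ {CA, UK, US}: DE is not in the set → false
  placed via mobile app: no → false
  primary category ∈ {books, electronics, toys}: books is in the set → true
Combine:
[1.1.1.1] false OR true OR true = true
[1.1.1.2.2] true AND true = true
[1.1.1.2] false OR true = true
[1.1.1] true OR true = true
[1.1] NOT true = false
[1.2.1.1.1] false OR false OR true = true
[1.2.1.1] NOT true = false
[1.2.1] NOT false = true
[1.2.2] false AND false AND false = false
[1.2] true OR false = true
[1] exactly-one(false, true) = true
[2] true → false = false
[root] true AND false = false
Overall: false → rejected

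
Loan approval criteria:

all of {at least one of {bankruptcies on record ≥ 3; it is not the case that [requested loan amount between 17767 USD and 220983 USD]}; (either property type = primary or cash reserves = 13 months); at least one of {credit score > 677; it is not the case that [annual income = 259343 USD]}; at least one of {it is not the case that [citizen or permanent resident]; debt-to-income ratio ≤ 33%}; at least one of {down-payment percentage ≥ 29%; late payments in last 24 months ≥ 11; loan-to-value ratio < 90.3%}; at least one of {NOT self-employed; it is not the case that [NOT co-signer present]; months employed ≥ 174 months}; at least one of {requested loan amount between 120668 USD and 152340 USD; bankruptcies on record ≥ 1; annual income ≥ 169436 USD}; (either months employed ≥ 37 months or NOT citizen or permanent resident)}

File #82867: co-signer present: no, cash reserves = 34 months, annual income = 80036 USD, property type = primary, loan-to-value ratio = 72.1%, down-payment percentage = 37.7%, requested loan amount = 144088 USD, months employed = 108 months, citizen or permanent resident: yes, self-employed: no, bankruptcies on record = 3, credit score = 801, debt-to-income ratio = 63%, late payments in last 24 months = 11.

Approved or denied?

Atomic conditions:
  bankruptcies on record ≥ 3: 3 ≥ 3 is true
  requested loan amount between 17767 USD and 220983 USD: 144088 in [17767, 220983] is true
  property type = primary: primary == primary is true
  cash reserves = 13 months: 34 == 13 is false
  credit score > 677: 801 > 677 is true
  annual income = 259343 USD: 80036 == 259343 is false
  citizen or permanent resident: yes → true
  debt-to-income ratio ≤ 33%: 63 ≤ 33 is false
  down-payment percentage ≥ 29%: 37.7 ≥ 29 is true
  late payments in last 24 months ≥ 11: 11 ≥ 11 is true
  loan-to-value ratio < 90.3%: 72.1 < 90.3 is true
  NOT self-employed: no → true
  NOT co-signer present: no → true
  months employed ≥ 174 months: 108 ≥ 174 is false
  requested loan amount between 120668 USD and 152340 USD: 144088 in [120668, 152340] is true
  bankruptcies on record ≥ 1: 3 ≥ 1 is true
  annual income ≥ 169436 USD: 80036 ≥ 169436 is false
  months employed ≥ 37 months: 108 ≥ 37 is true
  NOT citizen or permanent resident: yes → false
Combine:
[1.2] NOT true = false
[1] true OR false = true
[2] true OR false = true
[3.2] NOT false = true
[3] true OR true = true
[4.1] NOT true = false
[4] false OR false = false
[5] true OR true OR true = true
[6.2] NOT true = false
[6] true OR false OR false = true
[7] true OR true OR false = true
[8] true OR false = true
[root] true AND true AND true AND false AND true AND true AND true AND true = false
Overall: false → denied

Denied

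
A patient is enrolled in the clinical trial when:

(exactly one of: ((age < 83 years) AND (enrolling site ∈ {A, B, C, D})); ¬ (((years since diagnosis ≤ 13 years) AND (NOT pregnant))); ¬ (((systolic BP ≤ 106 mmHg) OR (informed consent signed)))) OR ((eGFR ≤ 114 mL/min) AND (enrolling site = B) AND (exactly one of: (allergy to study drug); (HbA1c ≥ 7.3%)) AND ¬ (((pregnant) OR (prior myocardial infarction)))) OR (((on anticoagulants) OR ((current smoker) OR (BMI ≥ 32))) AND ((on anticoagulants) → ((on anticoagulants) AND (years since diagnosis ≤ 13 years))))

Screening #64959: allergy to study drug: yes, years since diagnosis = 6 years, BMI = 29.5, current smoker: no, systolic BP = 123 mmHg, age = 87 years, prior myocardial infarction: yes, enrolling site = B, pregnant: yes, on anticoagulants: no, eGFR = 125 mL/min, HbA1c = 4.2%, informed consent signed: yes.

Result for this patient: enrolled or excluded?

Atomic conditions:
  age < 83 years: 87 < 83 is false
  enrolling site ∈ {A, B, C, D}: B is in the set → true
  years since diagnosis ≤ 13 years: 6 ≤ 13 is true
  NOT pregnant: yes → false
  systolic BP ≤ 106 mmHg: 123 ≤ 106 is false
  informed consent signed: yes → true
  eGFR ≤ 114 mL/min: 125 ≤ 114 is false
  enrolling site = B: B == B is true
  allergy to study drug: yes → true
  HbA1c ≥ 7.3%: 4.2 ≥ 7.3 is false
  pregnant: yes → true
  prior myocardial infarction: yes → true
  on anticoagulants: no → false
  current smoker: no → false
  BMI ≥ 32: 29.5 ≥ 32 is false
Combine:
[1.1] false AND true = false
[1.2.1] true AND false = false
[1.2] NOT false = true
[1.3.1] false OR true = true
[1.3] NOT true = false
[1] exactly-one(false, true, false) = true
[2.3] exactly-one(true, false) = true
[2.4.1] true OR true = true
[2.4] NOT true = false
[2] false AND true AND true AND false = false
[3.1.2] false OR false = false
[3.1] false OR false = false
[3.2.2] false AND true = false
[3.2] false → false (antecedent false ⇒ implication holds) = true
[3] false AND true = false
[root] true OR false OR false = true
Overall: true → enrolled

Enrolled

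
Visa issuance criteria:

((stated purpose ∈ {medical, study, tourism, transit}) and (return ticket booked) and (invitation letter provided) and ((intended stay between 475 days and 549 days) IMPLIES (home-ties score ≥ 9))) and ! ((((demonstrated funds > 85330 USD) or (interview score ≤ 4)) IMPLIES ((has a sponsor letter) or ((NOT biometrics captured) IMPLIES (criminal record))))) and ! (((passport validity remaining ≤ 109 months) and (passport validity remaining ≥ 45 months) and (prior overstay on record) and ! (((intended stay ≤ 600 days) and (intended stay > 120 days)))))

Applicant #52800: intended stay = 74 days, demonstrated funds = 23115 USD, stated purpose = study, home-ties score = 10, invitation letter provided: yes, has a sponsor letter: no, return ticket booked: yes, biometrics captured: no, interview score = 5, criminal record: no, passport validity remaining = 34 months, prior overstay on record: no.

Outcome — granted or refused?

Atomic conditions:
  stated purpose ∈ {medical, study, tourism, transit}: study is in the set → true
  return ticket booked: yes → true
  invitation letter provided: yes → true
  intended stay between 475 days and 549 days: 74 in [475, 549] is false
  home-ties score ≥ 9: 10 ≥ 9 is true
  demonstrated funds > 85330 USD: 23115 > 85330 is false
  interview score ≤ 4: 5 ≤ 4 is false
  has a sponsor letter: no → false
  NOT biometrics captured: no → true
  criminal record: no → false
  passport validity remaining ≤ 109 months: 34 ≤ 109 is true
  passport validity remaining ≥ 45 months: 34 ≥ 45 is false
  prior overstay on record: no → false
  intended stay ≤ 600 days: 74 ≤ 600 is true
  intended stay > 120 days: 74 > 120 is false
Combine:
[1.4] false → true (antecedent false ⇒ implication holds) = true
[1] true AND true AND true AND true = true
[2.1.1] false OR false = false
[2.1.2.2] true → false = false
[2.1.2] false OR false = false
[2.1] false → false (antecedent false ⇒ implication holds) = true
[2] NOT true = false
[3.1.4.1] true AND false = false
[3.1.4] NOT false = true
[3.1] true AND false AND false AND true = false
[3] NOT false = true
[root] true AND false AND true = false
Overall: false → refused

Refused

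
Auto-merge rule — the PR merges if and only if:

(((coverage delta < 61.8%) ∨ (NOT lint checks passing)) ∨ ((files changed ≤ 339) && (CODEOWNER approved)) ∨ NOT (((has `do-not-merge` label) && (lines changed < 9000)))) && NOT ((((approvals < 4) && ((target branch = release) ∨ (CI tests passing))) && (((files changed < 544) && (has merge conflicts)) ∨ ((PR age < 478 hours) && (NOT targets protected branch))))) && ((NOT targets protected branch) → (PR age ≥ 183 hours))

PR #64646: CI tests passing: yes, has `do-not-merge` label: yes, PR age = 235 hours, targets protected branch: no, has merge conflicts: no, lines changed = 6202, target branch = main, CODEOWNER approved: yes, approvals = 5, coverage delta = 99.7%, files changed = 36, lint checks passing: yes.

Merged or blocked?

Atomic conditions:
  coverage delta < 61.8%: 99.7 < 61.8 is false
  NOT lint checks passing: yes → false
  files changed ≤ 339: 36 ≤ 339 is true
  CODEOWNER approved: yes → true
  has `do-not-merge` label: yes → true
  lines changed < 9000: 6202 < 9000 is true
  approvals < 4: 5 < 4 is false
  target branch = release: main == release is false
  CI tests passing: yes → true
  files changed < 544: 36 < 544 is true
  has merge conflicts: no → false
  PR age < 478 hours: 235 < 478 is true
  NOT targets protected branch: no → true
  PR age ≥ 183 hours: 235 ≥ 183 is true
Combine:
[1.1] false OR false = false
[1.2] true AND true = true
[1.3.1] true AND true = true
[1.3] NOT true = false
[1] false OR true OR false = true
[2.1.1.2] false OR true = true
[2.1.1] false AND true = false
[2.1.2.1] true AND false = false
[2.1.2.2] true AND true = true
[2.1.2] false OR true = true
[2.1] false AND true = false
[2] NOT false = true
[3] true → true = true
[root] true AND true AND true = true
Overall: true → merged

Merged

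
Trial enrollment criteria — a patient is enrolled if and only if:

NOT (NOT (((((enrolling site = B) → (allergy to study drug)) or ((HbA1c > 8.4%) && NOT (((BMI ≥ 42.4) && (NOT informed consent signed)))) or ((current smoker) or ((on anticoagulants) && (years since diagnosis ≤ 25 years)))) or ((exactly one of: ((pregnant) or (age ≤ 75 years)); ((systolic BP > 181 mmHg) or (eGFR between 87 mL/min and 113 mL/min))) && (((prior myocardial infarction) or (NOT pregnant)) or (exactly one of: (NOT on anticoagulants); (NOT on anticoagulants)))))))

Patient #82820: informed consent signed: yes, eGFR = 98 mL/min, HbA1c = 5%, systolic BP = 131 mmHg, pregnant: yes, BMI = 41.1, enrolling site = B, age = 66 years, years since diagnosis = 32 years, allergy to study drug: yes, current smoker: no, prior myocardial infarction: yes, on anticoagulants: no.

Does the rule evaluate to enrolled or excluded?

Enrolled

Atomic conditions:
  enrolling site = B: B == B is true
  allergy to study drug: yes → true
  HbA1c > 8.4%: 5 > 8.4 is false
  BMI ≥ 42.4: 41.1 ≥ 42.4 is false
  NOT informed consent signed: yes → false
  current smoker: no → false
  on anticoagulants: no → false
  years since diagnosis ≤ 25 years: 32 ≤ 25 is false
  pregnant: yes → true
  age ≤ 75 years: 66 ≤ 75 is true
  systolic BP > 181 mmHg: 131 > 181 is false
  eGFR between 87 mL/min and 113 mL/min: 98 in [87, 113] is true
  prior myocardial infarction: yes → true
  NOT pregnant: yes → false
  NOT on anticoagulants: no → true
Combine:
[1.1.1.1] true → true = true
[1.1.1.2.2.1] false AND false = false
[1.1.1.2.2] NOT false = true
[1.1.1.2] false AND true = false
[1.1.1.3.2] false AND false = false
[1.1.1.3] false OR false = false
[1.1.1] true OR false OR false = true
[1.1.2.1.1] true OR true = true
[1.1.2.1.2] false OR true = true
[1.1.2.1] exactly-one(true, true) = false
[1.1.2.2.1] true OR false = true
[1.1.2.2.2] exactly-one(true, true) = false
[1.1.2.2] true OR false = true
[1.1.2] false AND true = false
[1.1] true OR false = true
[1] NOT true = false
[root] NOT false = true
Overall: true → enrolled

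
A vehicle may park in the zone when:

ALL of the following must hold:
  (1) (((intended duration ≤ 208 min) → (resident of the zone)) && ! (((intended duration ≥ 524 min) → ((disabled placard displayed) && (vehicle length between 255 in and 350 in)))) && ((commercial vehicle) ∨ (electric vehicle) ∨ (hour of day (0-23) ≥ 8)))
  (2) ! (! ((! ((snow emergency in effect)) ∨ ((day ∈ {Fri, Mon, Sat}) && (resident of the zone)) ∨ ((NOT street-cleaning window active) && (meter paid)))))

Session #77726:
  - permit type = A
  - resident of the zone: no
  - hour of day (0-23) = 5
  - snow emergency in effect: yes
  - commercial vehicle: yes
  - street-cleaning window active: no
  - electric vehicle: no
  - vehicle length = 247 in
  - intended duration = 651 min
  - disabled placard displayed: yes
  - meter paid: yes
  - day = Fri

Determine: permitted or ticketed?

Permitted

Atomic conditions:
  intended duration ≤ 208 min: 651 ≤ 208 is false
  resident of the zone: no → false
  intended duration ≥ 524 min: 651 ≥ 524 is true
  disabled placard displayed: yes → true
  vehicle length between 255 in and 350 in: 247 in [255, 350] is false
  commercial vehicle: yes → true
  electric vehicle: no → false
  hour of day (0-23) ≥ 8: 5 ≥ 8 is false
  snow emergency in effect: yes → true
  day ∈ {Fri, Mon, Sat}: Fri is in the set → true
  NOT street-cleaning window active: no → true
  meter paid: yes → true
Combine:
[1.1] false → false (antecedent false ⇒ implication holds) = true
[1.2.1.2] true AND false = false
[1.2.1] true → false = false
[1.2] NOT false = true
[1.3] true OR false OR false = true
[1] true AND true AND true = true
[2.1.1.1] NOT true = false
[2.1.1.2] true AND false = false
[2.1.1.3] true AND true = true
[2.1.1] false OR false OR true = true
[2.1] NOT true = false
[2] NOT false = true
[root] true AND true = true
Overall: true → permitted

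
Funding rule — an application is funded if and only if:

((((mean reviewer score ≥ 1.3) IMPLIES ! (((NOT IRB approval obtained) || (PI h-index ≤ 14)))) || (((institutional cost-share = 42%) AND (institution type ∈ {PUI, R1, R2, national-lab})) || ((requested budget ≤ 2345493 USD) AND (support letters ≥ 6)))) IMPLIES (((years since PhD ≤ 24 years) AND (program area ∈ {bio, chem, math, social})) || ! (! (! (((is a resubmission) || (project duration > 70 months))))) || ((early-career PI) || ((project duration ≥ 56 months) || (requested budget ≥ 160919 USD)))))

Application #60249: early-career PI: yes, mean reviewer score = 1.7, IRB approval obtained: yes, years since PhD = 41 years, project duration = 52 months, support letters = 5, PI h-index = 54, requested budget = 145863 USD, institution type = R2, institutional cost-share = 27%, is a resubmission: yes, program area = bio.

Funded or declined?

Funded

Atomic conditions:
  mean reviewer score ≥ 1.3: 1.7 ≥ 1.3 is true
  NOT IRB approval obtained: yes → false
  PI h-index ≤ 14: 54 ≤ 14 is false
  institutional cost-share = 42%: 27 == 42 is false
  institution type ∈ {PUI, R1, R2, national-lab}: R2 is in the set → true
  requested budget ≤ 2345493 USD: 145863 ≤ 2345493 is true
  support letters ≥ 6: 5 ≥ 6 is false
  years since PhD ≤ 24 years: 41 ≤ 24 is false
  program area ∈ {bio, chem, math, social}: bio is in the set → true
  is a resubmission: yes → true
  project duration > 70 months: 52 > 70 is false
  early-career PI: yes → true
  project duration ≥ 56 months: 52 ≥ 56 is false
  requested budget ≥ 160919 USD: 145863 ≥ 160919 is false
Combine:
[1.1.2.1] false OR false = false
[1.1.2] NOT false = true
[1.1] true → true = true
[1.2.1] false AND true = false
[1.2.2] true AND false = false
[1.2] false OR false = false
[1] true OR false = true
[2.1] false AND true = false
[2.2.1.1.1] true OR false = true
[2.2.1.1] NOT true = false
[2.2.1] NOT false = true
[2.2] NOT true = false
[2.3.2] false OR false = false
[2.3] true OR false = true
[2] false OR false OR true = true
[root] true → true = true
Overall: true → funded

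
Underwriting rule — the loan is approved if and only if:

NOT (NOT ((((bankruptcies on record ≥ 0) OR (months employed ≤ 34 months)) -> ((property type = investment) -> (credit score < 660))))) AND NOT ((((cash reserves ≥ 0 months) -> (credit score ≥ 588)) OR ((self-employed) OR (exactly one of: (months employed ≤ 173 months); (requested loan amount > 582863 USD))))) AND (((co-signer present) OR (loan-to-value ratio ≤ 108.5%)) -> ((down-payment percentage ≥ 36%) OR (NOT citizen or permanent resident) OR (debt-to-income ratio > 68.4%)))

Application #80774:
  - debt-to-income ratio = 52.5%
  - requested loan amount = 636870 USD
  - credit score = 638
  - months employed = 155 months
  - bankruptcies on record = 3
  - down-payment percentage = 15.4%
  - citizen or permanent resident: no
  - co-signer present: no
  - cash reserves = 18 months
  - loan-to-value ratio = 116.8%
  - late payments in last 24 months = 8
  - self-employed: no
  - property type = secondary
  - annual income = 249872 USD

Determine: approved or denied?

Denied

Atomic conditions:
  bankruptcies on record ≥ 0: 3 ≥ 0 is true
  months employed ≤ 34 months: 155 ≤ 34 is false
  property type = investment: secondary == investment is false
  credit score < 660: 638 < 660 is true
  cash reserves ≥ 0 months: 18 ≥ 0 is true
  credit score ≥ 588: 638 ≥ 588 is true
  self-employed: no → false
  months employed ≤ 173 months: 155 ≤ 173 is true
  requested loan amount > 582863 USD: 636870 > 582863 is true
  co-signer present: no → false
  loan-to-value ratio ≤ 108.5%: 116.8 ≤ 108.5 is false
  down-payment percentage ≥ 36%: 15.4 ≥ 36 is false
  NOT citizen or permanent resident: no → true
  debt-to-income ratio > 68.4%: 52.5 > 68.4 is false
Combine:
[1.1.1.1] true OR false = true
[1.1.1.2] false → true (antecedent false ⇒ implication holds) = true
[1.1.1] true → true = true
[1.1] NOT true = false
[1] NOT false = true
[2.1.1] true → true = true
[2.1.2.2] exactly-one(true, true) = false
[2.1.2] false OR false = false
[2.1] true OR false = true
[2] NOT true = false
[3.1] false OR false = false
[3.2] false OR true OR false = true
[3] false → true (antecedent false ⇒ implication holds) = true
[root] true AND false AND true = false
Overall: false → denied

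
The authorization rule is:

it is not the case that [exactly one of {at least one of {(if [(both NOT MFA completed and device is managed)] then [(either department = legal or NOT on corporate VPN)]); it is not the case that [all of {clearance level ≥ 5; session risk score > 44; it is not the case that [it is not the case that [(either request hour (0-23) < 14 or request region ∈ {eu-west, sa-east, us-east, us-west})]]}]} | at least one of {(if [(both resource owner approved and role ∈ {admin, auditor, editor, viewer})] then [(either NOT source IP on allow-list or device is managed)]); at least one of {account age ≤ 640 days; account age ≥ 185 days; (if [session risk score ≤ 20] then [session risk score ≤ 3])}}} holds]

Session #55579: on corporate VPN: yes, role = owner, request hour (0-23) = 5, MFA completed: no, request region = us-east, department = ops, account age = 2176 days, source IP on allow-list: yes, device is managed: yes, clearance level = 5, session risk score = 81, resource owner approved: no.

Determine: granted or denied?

Denied

Atomic conditions:
  NOT MFA completed: no → true
  device is managed: yes → true
  department = legal: ops == legal is false
  NOT on corporate VPN: yes → false
  clearance level ≥ 5: 5 ≥ 5 is true
  session risk score > 44: 81 > 44 is true
  request hour (0-23) < 14: 5 < 14 is true
  request region ∈ {eu-west, sa-east, us-east, us-west}: us-east is in the set → true
  resource owner approved: no → false
  role ∈ {admin, auditor, editor, viewer}: owner is not in the set → false
  NOT source IP on allow-list: yes → false
  account age ≤ 640 days: 2176 ≤ 640 is false
  account age ≥ 185 days: 2176 ≥ 185 is true
  session risk score ≤ 20: 81 ≤ 20 is false
  session risk score ≤ 3: 81 ≤ 3 is false
Combine:
[1.1.1.1] true AND true = true
[1.1.1.2] false OR false = false
[1.1.1] true → false = false
[1.1.2.1.3.1.1] true OR true = true
[1.1.2.1.3.1] NOT true = false
[1.1.2.1.3] NOT false = true
[1.1.2.1] true AND true AND true = true
[1.1.2] NOT true = false
[1.1] false OR false = false
[1.2.1.1] false AND false = false
[1.2.1.2] false OR true = true
[1.2.1] false → true (antecedent false ⇒ implication holds) = true
[1.2.2.3] false → false (antecedent false ⇒ implication holds) = true
[1.2.2] false OR true OR true = true
[1.2] true OR true = true
[1] exactly-one(false, true) = true
[root] NOT true = false
Overall: false → denied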